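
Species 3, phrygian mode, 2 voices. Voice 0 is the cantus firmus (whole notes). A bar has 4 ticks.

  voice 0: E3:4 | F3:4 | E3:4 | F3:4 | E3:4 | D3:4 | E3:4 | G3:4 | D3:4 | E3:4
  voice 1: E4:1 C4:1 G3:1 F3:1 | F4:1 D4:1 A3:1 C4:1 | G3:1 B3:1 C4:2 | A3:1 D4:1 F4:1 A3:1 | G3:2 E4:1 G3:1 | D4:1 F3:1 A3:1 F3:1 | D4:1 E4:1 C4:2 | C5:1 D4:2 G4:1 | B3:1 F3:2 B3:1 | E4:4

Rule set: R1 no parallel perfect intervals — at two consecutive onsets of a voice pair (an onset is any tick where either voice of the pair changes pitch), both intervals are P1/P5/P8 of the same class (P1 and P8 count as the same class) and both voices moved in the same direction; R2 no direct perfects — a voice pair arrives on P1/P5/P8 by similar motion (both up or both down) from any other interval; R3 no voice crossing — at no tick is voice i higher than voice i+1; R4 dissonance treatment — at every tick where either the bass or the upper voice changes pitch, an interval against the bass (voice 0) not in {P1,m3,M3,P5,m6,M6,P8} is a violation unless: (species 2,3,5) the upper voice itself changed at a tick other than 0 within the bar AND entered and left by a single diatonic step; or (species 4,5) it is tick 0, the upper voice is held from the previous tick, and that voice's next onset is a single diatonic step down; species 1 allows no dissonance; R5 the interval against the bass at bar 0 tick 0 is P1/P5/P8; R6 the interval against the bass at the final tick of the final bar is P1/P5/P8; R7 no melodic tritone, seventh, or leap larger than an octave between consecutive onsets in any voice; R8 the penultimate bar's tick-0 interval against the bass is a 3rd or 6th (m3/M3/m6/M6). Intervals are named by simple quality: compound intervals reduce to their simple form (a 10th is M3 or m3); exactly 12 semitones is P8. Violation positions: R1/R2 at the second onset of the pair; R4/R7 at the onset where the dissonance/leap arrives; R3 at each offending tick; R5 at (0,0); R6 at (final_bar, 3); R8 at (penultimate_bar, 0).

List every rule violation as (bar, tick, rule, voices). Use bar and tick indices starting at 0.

bar 0: v0=E3 v1=E4 downbeat P8
bar 1: v0=F3 v1=F4 downbeat P8
bar 2: v0=E3 v1=G3 downbeat m3
bar 3: v0=F3 v1=A3 downbeat M3
bar 4: v0=E3 v1=G3 downbeat m3
bar 5: v0=D3 v1=D4 downbeat P8
bar 6: v0=E3 v1=D4 downbeat m7
bar 7: v0=G3 v1=C5 downbeat P4
bar 8: v0=D3 v1=B3 downbeat M6
bar 9: v0=E3 v1=E4 downbeat P8
  -> R4 @ bar 0 tick 3 v(0, 1): E3/F3 m2 untreated
  -> R2 @ bar 1 tick 0 v(0, 1): E3/F3 m2 -> F3/F4 P8 similar
  -> R4 @ bar 6 tick 0 v(0, 1): E3/D4 m7 untreated
  -> R4 @ bar 7 tick 0 v(0, 1): G3/C5 P4 untreated
  -> R7 @ bar 7 tick 1 v(1,): C5->D4 leap 10st
  -> R7 @ bar 8 tick 1 v(1,): B3->F3 leap 6st
  -> R7 @ bar 8 tick 3 v(1,): F3->B3 leap 6st
  -> R2 @ bar 9 tick 0 v(0, 1): D3/B3 M6 -> E3/E4 P8 similar

(0, 3, R4, (0, 1))
(1, 0, R2, (0, 1))
(6, 0, R4, (0, 1))
(7, 0, R4, (0, 1))
(7, 1, R7, (1,))
(8, 1, R7, (1,))
(8, 3, R7, (1,))
(9, 0, R2, (0, 1))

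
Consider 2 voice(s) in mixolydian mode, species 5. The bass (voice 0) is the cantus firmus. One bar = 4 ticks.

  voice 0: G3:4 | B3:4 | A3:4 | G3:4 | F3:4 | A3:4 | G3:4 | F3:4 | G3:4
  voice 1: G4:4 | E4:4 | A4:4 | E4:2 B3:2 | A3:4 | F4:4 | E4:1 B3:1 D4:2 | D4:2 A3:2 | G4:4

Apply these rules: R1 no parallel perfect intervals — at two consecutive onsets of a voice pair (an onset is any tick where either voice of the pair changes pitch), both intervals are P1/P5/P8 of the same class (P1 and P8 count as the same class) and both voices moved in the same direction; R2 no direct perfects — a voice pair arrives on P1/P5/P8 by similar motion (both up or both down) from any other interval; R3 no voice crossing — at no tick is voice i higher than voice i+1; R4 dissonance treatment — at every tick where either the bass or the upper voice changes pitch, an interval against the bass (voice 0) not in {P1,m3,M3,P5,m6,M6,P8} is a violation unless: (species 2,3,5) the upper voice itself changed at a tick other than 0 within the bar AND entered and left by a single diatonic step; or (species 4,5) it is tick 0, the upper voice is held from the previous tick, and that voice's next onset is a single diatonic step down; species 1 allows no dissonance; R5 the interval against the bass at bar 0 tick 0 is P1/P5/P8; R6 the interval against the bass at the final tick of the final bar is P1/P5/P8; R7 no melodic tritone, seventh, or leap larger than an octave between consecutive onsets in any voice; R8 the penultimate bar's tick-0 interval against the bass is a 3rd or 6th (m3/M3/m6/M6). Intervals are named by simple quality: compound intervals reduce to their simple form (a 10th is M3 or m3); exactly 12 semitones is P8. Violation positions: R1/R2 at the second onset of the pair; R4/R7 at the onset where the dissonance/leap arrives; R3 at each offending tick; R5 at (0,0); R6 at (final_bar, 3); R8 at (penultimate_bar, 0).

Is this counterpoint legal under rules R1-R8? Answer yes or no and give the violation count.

bar 0: v0=G3 v1=G4 (P8)
bar 1: v0=B3 v1=E4 (P4)
bar 2: v0=A3 v1=A4 (P8)
bar 3: v0=G3 v1=E4 (M6)
bar 4: v0=F3 v1=A3 (M3)
bar 5: v0=A3 v1=F4 (m6)
bar 6: v0=G3 v1=E4 (M6)
bar 7: v0=F3 v1=D4 (M6)
bar 8: v0=G3 v1=G4 (P8)
  R4 @ bar1.0: B3/E4 P4 untreated
  R2 @ bar8.0: F3/A3 M3 -> G3/G4 P8 similar
  R7 @ bar8.0: A3->G4 leap 10st

No (3 violations)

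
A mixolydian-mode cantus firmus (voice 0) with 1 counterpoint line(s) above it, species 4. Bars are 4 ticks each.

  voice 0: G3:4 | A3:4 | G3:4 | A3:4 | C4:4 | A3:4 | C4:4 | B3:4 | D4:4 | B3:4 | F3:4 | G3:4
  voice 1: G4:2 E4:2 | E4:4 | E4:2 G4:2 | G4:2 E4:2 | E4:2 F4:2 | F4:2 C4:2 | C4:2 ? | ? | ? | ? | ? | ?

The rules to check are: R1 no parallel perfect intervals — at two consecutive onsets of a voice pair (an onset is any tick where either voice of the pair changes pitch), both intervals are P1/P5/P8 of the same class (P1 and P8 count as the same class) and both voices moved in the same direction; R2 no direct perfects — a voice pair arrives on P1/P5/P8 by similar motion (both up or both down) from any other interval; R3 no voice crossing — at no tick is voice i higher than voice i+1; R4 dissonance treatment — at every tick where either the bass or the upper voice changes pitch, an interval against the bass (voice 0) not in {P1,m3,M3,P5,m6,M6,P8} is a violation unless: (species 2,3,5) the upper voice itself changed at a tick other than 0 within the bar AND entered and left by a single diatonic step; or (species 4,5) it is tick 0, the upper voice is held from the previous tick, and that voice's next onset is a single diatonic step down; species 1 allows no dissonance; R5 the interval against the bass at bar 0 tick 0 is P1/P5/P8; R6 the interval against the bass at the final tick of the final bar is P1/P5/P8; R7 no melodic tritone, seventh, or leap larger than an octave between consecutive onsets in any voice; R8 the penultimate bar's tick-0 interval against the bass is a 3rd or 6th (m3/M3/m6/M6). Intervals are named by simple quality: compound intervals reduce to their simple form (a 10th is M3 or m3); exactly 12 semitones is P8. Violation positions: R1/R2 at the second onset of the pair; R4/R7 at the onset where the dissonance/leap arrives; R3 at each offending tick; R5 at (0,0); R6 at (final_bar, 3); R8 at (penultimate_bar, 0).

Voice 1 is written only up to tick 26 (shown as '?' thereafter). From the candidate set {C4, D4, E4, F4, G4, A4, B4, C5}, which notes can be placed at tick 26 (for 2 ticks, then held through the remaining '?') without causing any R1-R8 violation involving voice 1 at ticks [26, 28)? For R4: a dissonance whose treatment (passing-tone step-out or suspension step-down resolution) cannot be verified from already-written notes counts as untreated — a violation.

C4: legal
D4: violates R4
E4: legal
F4: violates R4
G4: legal
A4: legal
B4: violates R4,R7
C5: legal

{A4, C4, C5, E4, G4}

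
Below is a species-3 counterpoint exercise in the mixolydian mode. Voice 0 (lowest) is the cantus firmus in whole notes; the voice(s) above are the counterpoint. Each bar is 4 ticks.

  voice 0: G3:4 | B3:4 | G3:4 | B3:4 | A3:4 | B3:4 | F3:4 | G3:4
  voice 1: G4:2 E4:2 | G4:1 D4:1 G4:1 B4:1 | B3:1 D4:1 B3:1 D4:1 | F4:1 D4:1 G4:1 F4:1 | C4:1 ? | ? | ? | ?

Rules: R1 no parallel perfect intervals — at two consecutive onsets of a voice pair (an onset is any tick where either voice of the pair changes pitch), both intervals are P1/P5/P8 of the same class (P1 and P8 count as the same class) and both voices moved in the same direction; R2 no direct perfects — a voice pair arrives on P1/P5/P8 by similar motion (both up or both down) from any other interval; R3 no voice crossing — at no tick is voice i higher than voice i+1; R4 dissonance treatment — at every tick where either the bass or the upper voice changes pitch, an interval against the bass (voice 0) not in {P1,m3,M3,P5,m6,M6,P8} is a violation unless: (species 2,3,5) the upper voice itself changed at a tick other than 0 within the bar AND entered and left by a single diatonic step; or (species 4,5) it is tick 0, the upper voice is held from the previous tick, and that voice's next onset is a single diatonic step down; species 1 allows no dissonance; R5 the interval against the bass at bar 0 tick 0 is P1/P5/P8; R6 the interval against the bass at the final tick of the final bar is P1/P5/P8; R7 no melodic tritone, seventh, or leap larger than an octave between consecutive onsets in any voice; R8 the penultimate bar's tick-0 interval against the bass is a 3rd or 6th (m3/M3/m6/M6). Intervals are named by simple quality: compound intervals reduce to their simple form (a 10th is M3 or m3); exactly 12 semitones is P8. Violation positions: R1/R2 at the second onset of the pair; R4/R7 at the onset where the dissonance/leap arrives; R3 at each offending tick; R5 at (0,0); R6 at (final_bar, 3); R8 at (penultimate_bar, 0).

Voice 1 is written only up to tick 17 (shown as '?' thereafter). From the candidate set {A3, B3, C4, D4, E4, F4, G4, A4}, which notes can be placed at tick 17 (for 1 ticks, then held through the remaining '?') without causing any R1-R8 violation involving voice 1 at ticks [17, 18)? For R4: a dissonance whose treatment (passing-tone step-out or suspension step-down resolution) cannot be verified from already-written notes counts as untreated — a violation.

{A3, A4, C4, E4, F4}

A3: legal
B3: violates R4
C4: legal
D4: violates R4
E4: legal
F4: legal
G4: violates R4
A4: legal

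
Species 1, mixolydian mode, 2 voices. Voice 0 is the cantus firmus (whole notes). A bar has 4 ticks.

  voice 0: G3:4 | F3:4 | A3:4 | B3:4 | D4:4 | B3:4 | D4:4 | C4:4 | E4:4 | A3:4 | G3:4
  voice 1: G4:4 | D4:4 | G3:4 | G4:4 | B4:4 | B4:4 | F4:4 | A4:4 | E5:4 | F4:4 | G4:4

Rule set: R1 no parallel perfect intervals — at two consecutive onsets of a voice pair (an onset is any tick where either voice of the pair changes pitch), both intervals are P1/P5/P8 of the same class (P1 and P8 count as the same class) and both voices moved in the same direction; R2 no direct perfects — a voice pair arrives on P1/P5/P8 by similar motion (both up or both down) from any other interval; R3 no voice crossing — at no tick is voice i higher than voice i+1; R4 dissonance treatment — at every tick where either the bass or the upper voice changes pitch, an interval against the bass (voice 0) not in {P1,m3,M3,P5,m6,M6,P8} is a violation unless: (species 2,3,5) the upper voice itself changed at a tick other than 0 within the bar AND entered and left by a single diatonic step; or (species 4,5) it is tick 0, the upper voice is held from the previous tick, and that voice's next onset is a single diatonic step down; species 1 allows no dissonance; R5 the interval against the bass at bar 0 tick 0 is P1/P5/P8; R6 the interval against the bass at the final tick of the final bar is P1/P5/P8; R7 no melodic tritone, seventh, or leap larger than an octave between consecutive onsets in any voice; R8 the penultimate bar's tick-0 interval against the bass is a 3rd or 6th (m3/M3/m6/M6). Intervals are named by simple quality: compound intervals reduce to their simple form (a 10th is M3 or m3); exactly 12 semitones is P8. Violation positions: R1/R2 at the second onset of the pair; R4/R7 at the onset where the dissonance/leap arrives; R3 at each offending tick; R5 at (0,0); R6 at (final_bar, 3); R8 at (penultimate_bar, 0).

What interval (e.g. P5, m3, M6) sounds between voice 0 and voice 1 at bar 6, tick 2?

voice 0=D4 voice 1=F4 -> m3

m3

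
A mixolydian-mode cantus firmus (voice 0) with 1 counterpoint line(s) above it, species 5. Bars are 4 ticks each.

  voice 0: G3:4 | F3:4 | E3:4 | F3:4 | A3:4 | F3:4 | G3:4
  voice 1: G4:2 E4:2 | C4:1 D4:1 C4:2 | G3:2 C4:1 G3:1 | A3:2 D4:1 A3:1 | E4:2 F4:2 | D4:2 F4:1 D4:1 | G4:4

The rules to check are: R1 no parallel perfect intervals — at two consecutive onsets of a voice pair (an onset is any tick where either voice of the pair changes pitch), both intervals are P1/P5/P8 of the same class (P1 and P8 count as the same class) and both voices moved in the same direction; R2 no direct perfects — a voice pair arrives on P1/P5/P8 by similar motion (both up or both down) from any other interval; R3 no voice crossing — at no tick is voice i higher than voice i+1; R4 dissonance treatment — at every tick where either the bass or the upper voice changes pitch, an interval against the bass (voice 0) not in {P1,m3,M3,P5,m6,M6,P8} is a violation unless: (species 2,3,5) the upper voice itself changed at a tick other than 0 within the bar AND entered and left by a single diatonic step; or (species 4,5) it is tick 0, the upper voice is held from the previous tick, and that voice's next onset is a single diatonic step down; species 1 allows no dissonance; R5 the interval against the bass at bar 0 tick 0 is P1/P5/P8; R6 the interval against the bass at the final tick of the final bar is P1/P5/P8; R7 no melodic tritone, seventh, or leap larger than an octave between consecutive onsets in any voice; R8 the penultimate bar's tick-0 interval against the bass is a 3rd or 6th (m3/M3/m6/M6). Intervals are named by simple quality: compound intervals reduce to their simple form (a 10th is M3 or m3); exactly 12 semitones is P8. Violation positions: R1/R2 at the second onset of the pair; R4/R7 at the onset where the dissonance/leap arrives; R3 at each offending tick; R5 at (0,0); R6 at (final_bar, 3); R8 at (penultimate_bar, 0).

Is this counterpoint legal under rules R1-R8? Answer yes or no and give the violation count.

bar 0: v0=G3 v1=G4 (P8)
bar 1: v0=F3 v1=C4 (P5)
bar 2: v0=E3 v1=G3 (m3)
bar 3: v0=F3 v1=A3 (M3)
bar 4: v0=A3 v1=E4 (P5)
bar 5: v0=F3 v1=D4 (M6)
bar 6: v0=G3 v1=G4 (P8)
  R2 @ bar1.0: G3/E4 M6 -> F3/C4 P5 similar
  R2 @ bar4.0: F3/A3 M3 -> A3/E4 P5 similar
  R2 @ bar6.0: F3/D4 M6 -> G3/G4 P8 similar

No (3 violations)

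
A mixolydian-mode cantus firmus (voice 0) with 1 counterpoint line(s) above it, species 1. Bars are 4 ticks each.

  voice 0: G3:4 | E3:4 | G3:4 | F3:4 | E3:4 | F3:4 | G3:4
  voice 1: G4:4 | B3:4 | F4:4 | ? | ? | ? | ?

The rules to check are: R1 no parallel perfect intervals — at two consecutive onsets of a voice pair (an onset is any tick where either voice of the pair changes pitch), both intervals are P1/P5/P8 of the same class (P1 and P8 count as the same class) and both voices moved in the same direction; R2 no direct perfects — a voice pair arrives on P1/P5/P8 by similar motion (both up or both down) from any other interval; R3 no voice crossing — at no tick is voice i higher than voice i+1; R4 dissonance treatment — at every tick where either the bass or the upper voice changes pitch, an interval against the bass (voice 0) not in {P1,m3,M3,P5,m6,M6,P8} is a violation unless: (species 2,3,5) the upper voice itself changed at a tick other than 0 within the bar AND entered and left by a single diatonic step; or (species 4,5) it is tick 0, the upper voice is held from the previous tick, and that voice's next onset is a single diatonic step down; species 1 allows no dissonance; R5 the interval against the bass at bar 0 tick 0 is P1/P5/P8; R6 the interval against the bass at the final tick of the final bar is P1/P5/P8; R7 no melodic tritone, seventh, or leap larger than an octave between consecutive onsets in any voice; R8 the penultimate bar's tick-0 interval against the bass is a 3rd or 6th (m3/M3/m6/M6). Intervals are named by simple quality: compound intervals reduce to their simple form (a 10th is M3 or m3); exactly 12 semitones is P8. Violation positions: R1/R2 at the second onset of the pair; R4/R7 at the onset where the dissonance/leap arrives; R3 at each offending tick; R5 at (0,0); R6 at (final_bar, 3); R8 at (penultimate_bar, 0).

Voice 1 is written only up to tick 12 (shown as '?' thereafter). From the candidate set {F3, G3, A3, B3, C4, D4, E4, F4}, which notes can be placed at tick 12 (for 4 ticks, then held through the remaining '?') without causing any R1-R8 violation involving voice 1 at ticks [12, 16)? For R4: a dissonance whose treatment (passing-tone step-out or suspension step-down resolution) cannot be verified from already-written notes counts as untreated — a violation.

{A3, D4, F4}

F3: violates R2
G3: violates R4,R7
A3: legal
B3: violates R4,R7
C4: violates R2
D4: legal
E4: violates R4
F4: legal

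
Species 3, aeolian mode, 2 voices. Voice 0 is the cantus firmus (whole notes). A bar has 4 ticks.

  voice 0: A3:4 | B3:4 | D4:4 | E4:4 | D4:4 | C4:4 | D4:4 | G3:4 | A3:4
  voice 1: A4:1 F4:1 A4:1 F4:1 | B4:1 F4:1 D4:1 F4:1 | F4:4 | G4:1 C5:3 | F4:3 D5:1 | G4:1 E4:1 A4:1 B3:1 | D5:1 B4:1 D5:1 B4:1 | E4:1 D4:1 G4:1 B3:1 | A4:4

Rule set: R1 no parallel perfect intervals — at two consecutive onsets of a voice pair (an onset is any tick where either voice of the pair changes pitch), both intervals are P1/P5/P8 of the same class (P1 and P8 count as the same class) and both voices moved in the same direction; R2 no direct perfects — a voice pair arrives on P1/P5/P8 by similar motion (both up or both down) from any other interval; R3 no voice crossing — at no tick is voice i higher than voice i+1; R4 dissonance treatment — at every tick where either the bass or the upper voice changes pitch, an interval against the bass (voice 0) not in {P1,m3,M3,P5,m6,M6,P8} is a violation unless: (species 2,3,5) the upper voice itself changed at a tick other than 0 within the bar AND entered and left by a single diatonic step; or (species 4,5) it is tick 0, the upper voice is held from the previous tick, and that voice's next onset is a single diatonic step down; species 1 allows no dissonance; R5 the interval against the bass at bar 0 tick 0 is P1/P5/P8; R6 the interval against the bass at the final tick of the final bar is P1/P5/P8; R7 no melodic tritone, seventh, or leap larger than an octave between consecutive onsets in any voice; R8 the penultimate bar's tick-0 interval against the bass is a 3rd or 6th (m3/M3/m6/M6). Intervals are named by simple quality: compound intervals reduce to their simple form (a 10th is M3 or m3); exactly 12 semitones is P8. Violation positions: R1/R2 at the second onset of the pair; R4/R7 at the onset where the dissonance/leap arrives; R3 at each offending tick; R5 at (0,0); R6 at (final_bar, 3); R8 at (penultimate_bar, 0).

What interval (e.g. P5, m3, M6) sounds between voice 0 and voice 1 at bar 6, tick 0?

P8

voice 0=D4 voice 1=D5 -> P8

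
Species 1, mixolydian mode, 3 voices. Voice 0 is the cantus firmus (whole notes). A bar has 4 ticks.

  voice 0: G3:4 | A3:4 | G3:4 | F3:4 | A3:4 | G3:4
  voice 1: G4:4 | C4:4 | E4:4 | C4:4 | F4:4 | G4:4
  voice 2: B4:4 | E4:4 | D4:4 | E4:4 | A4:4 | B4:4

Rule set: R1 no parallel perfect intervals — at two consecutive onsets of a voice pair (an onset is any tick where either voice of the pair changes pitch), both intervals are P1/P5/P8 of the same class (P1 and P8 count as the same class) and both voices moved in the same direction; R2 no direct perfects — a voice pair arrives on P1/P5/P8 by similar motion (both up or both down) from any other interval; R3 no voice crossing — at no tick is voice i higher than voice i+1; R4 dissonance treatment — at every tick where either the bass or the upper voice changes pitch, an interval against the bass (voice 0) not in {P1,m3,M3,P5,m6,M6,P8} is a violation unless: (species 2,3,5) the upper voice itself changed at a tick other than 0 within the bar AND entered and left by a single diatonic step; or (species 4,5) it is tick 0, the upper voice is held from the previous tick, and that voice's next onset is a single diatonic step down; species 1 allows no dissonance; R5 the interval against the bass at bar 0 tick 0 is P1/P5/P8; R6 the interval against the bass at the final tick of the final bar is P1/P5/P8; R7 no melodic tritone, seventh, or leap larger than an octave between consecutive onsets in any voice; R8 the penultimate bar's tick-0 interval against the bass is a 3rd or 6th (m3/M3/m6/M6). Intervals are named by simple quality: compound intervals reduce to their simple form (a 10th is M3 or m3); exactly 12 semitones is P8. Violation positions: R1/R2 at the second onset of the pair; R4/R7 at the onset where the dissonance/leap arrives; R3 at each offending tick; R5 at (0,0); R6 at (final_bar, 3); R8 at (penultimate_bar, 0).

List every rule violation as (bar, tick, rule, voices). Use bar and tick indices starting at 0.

bar 0: v0=G3 v1=G4 v2=B4 downbeat M3
bar 1: v0=A3 v1=C4 v2=E4 downbeat P5
bar 2: v0=G3 v1=E4 v2=D4 downbeat P5
bar 3: v0=F3 v1=C4 v2=E4 downbeat M7
bar 4: v0=A3 v1=F4 v2=A4 downbeat P8
bar 5: v0=G3 v1=G4 v2=B4 downbeat M3
  -> R5 @ bar 0 tick 0 v(0, 2): opens on M3
  -> R1 @ bar 2 tick 0 v(0, 2): A3/E4 P5 -> G3/D4 P5 similar
  -> R3 @ bar 2 tick 0 v(1, 2): E4 above D4
  -> R3 @ bar 2 tick 1 v(1, 2): E4 above D4
  -> R3 @ bar 2 tick 2 v(1, 2): E4 above D4
  -> R3 @ bar 2 tick 3 v(1, 2): E4 above D4
  -> R2 @ bar 3 tick 0 v(0, 1): G3/E4 M6 -> F3/C4 P5 similar
  -> R4 @ bar 3 tick 0 v(0, 2): F3/E4 M7 untreated
  -> R2 @ bar 4 tick 0 v(0, 2): F3/E4 M7 -> A3/A4 P8 similar
  -> R8 @ bar 4 tick 0 v(0, 2): penult P8 not 3rd/6th
  -> R6 @ bar 5 tick 3 v(0, 2): closes on M3

(0, 0, R5, (0, 2))
(2, 0, R1, (0, 2))
(2, 0, R3, (1, 2))
(2, 1, R3, (1, 2))
(2, 2, R3, (1, 2))
(2, 3, R3, (1, 2))
(3, 0, R2, (0, 1))
(3, 0, R4, (0, 2))
(4, 0, R2, (0, 2))
(4, 0, R8, (0, 2))
(5, 3, R6, (0, 2))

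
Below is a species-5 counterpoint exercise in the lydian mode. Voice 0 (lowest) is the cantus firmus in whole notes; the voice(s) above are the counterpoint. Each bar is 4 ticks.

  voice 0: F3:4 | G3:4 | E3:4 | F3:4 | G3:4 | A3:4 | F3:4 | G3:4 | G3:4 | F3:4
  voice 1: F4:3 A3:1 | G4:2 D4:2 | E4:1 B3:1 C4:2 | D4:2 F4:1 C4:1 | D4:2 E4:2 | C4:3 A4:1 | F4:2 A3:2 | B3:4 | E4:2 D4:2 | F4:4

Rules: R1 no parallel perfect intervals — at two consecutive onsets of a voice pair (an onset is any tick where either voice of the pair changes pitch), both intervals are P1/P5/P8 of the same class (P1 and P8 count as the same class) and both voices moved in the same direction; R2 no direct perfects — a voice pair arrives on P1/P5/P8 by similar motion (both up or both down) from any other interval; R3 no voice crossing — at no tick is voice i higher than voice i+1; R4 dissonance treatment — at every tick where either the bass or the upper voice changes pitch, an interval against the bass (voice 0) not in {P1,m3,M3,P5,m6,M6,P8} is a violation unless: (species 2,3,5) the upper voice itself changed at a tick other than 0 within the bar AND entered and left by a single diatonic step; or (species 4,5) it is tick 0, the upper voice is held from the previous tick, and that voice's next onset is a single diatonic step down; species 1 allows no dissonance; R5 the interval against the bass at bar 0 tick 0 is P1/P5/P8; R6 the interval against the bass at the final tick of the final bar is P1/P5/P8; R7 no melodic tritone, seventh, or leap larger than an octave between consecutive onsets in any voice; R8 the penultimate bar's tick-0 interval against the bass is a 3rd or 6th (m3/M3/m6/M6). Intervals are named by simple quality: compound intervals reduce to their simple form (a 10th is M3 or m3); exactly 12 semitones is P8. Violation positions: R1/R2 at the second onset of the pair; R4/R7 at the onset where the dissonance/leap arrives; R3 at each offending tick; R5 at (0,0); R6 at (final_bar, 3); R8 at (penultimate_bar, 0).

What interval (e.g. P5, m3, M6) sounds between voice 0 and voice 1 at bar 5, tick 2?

voice 0=A3 voice 1=C4 -> m3

m3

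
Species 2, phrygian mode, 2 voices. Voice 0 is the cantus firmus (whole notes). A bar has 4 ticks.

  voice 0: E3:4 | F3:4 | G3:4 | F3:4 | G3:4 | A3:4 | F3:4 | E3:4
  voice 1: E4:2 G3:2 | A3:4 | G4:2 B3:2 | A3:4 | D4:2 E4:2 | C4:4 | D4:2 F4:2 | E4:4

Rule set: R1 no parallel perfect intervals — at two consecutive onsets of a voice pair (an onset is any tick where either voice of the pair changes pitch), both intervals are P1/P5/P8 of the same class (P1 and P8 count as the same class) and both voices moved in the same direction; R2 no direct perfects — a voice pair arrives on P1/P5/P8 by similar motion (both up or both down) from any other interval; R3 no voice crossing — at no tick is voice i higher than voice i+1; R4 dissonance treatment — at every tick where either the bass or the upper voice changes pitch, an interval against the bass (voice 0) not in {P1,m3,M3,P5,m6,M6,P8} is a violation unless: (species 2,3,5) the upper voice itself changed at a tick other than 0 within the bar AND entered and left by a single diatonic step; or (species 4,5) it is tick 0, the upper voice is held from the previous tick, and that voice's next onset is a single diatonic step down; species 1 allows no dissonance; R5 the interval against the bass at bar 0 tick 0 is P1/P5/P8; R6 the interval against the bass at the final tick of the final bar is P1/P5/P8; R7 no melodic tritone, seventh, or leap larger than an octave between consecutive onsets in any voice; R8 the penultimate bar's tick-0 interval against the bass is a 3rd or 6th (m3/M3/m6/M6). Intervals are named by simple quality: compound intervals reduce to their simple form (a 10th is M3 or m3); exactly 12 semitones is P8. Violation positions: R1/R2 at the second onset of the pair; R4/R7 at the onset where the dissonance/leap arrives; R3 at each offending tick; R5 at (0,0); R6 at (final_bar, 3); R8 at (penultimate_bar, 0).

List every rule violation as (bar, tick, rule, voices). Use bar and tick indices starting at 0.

(2, 0, R2, (0, 1))
(2, 0, R7, (1,))
(4, 0, R2, (0, 1))
(7, 0, R1, (0, 1))

bar 0: v0=E3 v1=E4 downbeat P8
bar 1: v0=F3 v1=A3 downbeat M3
bar 2: v0=G3 v1=G4 downbeat P8
bar 3: v0=F3 v1=A3 downbeat M3
bar 4: v0=G3 v1=D4 downbeat P5
bar 5: v0=A3 v1=C4 downbeat m3
bar 6: v0=F3 v1=D4 downbeat M6
bar 7: v0=E3 v1=E4 downbeat P8
  -> R2 @ bar 2 tick 0 v(0, 1): F3/A3 M3 -> G3/G4 P8 similar
  -> R7 @ bar 2 tick 0 v(1,): A3->G4 leap 10st
  -> R2 @ bar 4 tick 0 v(0, 1): F3/A3 M3 -> G3/D4 P5 similar
  -> R1 @ bar 7 tick 0 v(0, 1): F3/F4 P8 -> E3/E4 P8 similar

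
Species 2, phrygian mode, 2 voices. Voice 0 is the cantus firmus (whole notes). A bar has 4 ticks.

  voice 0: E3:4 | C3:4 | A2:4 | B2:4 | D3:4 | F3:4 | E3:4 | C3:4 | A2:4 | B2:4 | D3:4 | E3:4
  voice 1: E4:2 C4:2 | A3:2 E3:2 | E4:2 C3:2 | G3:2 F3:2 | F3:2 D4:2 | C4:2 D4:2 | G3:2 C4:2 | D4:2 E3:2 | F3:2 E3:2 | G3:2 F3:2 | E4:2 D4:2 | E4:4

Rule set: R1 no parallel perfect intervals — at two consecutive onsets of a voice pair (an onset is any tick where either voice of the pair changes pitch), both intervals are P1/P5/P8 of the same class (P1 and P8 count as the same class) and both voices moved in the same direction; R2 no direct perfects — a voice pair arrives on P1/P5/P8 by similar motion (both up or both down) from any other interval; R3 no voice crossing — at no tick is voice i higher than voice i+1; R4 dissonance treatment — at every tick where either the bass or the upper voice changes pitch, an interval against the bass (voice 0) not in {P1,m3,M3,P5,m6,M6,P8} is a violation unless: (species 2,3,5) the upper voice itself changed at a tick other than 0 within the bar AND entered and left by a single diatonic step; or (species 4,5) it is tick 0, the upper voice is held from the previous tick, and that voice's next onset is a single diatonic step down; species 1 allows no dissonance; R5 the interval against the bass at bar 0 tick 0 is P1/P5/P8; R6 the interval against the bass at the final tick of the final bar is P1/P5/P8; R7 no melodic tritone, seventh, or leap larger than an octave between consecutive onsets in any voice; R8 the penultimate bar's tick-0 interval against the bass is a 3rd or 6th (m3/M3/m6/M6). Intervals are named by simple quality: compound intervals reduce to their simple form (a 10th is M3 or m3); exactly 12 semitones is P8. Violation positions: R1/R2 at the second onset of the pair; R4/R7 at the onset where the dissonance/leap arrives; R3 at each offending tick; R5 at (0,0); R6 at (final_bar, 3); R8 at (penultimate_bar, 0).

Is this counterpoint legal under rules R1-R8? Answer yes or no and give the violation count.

No (9 violations)

bar 0: v0=E3 v1=E4 (P8)
bar 1: v0=C3 v1=A3 (M6)
bar 2: v0=A2 v1=E4 (P5)
bar 3: v0=B2 v1=G3 (m6)
bar 4: v0=D3 v1=F3 (m3)
bar 5: v0=F3 v1=C4 (P5)
bar 6: v0=E3 v1=G3 (m3)
bar 7: v0=C3 v1=D4 (M2)
bar 8: v0=A2 v1=F3 (m6)
bar 9: v0=B2 v1=G3 (m6)
bar 10: v0=D3 v1=E4 (M2)
bar 11: v0=E3 v1=E4 (P8)
  R7 @ bar2.2: E4->C3 leap 16st
  R4 @ bar3.2: B2/F3 TT untreated
  R4 @ bar7.0: C3/D4 M2 untreated
  R7 @ bar7.2: D4->E3 leap 10st
  R4 @ bar9.2: B2/F3 TT untreated
  R4 @ bar10.0: D3/E4 M2 untreated
  R7 @ bar10.0: F3->E4 leap 11st
  R8 @ bar10.0: penult M2 not 3rd/6th
  R1 @ bar11.0: D3/D4 P8 -> E3/E4 P8 similar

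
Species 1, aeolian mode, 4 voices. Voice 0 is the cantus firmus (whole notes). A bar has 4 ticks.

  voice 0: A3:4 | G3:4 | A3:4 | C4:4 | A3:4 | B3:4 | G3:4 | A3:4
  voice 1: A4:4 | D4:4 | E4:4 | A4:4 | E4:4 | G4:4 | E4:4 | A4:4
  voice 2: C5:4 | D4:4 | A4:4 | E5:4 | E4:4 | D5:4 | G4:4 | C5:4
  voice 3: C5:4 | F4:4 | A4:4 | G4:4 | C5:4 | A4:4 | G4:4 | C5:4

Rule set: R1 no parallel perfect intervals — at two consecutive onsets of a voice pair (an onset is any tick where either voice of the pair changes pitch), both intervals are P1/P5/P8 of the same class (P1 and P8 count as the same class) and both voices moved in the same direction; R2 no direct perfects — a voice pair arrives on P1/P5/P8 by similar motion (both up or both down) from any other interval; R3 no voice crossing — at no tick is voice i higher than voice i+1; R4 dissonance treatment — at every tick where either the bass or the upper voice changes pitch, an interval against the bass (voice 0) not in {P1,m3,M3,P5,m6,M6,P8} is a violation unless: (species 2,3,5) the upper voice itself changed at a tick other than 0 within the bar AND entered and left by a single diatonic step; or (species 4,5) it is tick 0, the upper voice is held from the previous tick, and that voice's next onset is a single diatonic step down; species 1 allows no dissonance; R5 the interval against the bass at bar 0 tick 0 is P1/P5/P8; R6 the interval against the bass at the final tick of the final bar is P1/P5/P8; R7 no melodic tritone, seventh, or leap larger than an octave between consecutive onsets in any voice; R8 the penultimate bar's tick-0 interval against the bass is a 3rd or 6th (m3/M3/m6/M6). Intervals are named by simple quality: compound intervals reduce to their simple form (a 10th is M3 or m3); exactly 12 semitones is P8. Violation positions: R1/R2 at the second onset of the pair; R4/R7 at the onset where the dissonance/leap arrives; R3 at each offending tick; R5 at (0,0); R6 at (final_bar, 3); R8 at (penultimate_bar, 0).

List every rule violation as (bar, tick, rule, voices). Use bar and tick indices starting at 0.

(0, 0, R5, (0, 2))
(0, 0, R5, (0, 3))
(1, 0, R2, (0, 1))
(1, 0, R2, (0, 2))
(1, 0, R2, (1, 2))
(1, 0, R4, (0, 3))
(1, 0, R7, (2,))
(2, 0, R1, (0, 1))
(2, 0, R2, (0, 2))
(2, 0, R2, (0, 3))
(2, 0, R2, (2, 3))
(3, 0, R2, (1, 2))
(3, 0, R3, (2, 3))
(3, 1, R3, (2, 3))
(3, 2, R3, (2, 3))
(3, 3, R3, (2, 3))
(4, 0, R2, (0, 1))
(4, 0, R2, (0, 2))
(4, 0, R2, (1, 2))
(5, 0, R2, (1, 2))
(5, 0, R3, (2, 3))
(5, 0, R4, (0, 3))
(5, 0, R7, (2,))
(5, 1, R3, (2, 3))
(5, 2, R3, (2, 3))
(5, 3, R3, (2, 3))
(6, 0, R2, (0, 2))
(6, 0, R2, (0, 3))
(6, 0, R2, (2, 3))
(6, 0, R8, (0, 2))
(6, 0, R8, (0, 3))
(7, 0, R1, (2, 3))
(7, 0, R2, (0, 1))
(7, 3, R6, (0, 2))
(7, 3, R6, (0, 3))

bar 0: v0=A3 v1=A4 v2=C5 v3=C5 downbeat m3
bar 1: v0=G3 v1=D4 v2=D4 v3=F4 downbeat m7
bar 2: v0=A3 v1=E4 v2=A4 v3=A4 downbeat P8
bar 3: v0=C4 v1=A4 v2=E5 v3=G4 downbeat P5
bar 4: v0=A3 v1=E4 v2=E4 v3=C5 downbeat m3
bar 5: v0=B3 v1=G4 v2=D5 v3=A4 downbeat m7
bar 6: v0=G3 v1=E4 v2=G4 v3=G4 downbeat P8
bar 7: v0=A3 v1=A4 v2=C5 v3=C5 downbeat m3
  -> R5 @ bar 0 tick 0 v(0, 2): opens on m3
  -> R5 @ bar 0 tick 0 v(0, 3): opens on m3
  -> R2 @ bar 1 tick 0 v(0, 1): A3/A4 P8 -> G3/D4 P5 similar
  -> R2 @ bar 1 tick 0 v(0, 2): A3/C5 m3 -> G3/D4 P5 similar
  -> R2 @ bar 1 tick 0 v(1, 2): A4/C5 m3 -> D4/D4 P1 similar
  -> R4 @ bar 1 tick 0 v(0, 3): G3/F4 m7 untreated
  -> R7 @ bar 1 tick 0 v(2,): C5->D4 leap 10st
  -> R1 @ bar 2 tick 0 v(0, 1): G3/D4 P5 -> A3/E4 P5 similar
  -> R2 @ bar 2 tick 0 v(0, 2): G3/D4 P5 -> A3/A4 P8 similar
  -> R2 @ bar 2 tick 0 v(0, 3): G3/F4 m7 -> A3/A4 P8 similar
  -> R2 @ bar 2 tick 0 v(2, 3): D4/F4 m3 -> A4/A4 P1 similar
  -> R2 @ bar 3 tick 0 v(1, 2): E4/A4 P4 -> A4/E5 P5 similar
  -> R3 @ bar 3 tick 0 v(2, 3): E5 above G4
  -> R3 @ bar 3 tick 1 v(2, 3): E5 above G4
  -> R3 @ bar 3 tick 2 v(2, 3): E5 above G4
  -> R3 @ bar 3 tick 3 v(2, 3): E5 above G4
  -> R2 @ bar 4 tick 0 v(0, 1): C4/A4 M6 -> A3/E4 P5 similar
  -> R2 @ bar 4 tick 0 v(0, 2): C4/E5 M3 -> A3/E4 P5 similar
  -> R2 @ bar 4 tick 0 v(1, 2): A4/E5 P5 -> E4/E4 P1 similar
  -> R2 @ bar 5 tick 0 v(1, 2): E4/E4 P1 -> G4/D5 P5 similar
  -> R3 @ bar 5 tick 0 v(2, 3): D5 above A4
  -> R4 @ bar 5 tick 0 v(0, 3): B3/A4 m7 untreated
  -> R7 @ bar 5 tick 0 v(2,): E4->D5 leap 10st
  -> R3 @ bar 5 tick 1 v(2, 3): D5 above A4
  -> R3 @ bar 5 tick 2 v(2, 3): D5 above A4
  -> R3 @ bar 5 tick 3 v(2, 3): D5 above A4
  -> R2 @ bar 6 tick 0 v(0, 2): B3/D5 m3 -> G3/G4 P8 similar
  -> R2 @ bar 6 tick 0 v(0, 3): B3/A4 m7 -> G3/G4 P8 similar
  -> R2 @ bar 6 tick 0 v(2, 3): D5/A4 P4 -> G4/G4 P1 similar
  -> R8 @ bar 6 tick 0 v(0, 2): penult P8 not 3rd/6th
  -> R8 @ bar 6 tick 0 v(0, 3): penult P8 not 3rd/6th
  -> R1 @ bar 7 tick 0 v(2, 3): G4/G4 P1 -> C5/C5 P1 similar
  -> R2 @ bar 7 tick 0 v(0, 1): G3/E4 M6 -> A3/A4 P8 similar
  -> R6 @ bar 7 tick 3 v(0, 2): closes on m3
  -> R6 @ bar 7 tick 3 v(0, 3): closes on m3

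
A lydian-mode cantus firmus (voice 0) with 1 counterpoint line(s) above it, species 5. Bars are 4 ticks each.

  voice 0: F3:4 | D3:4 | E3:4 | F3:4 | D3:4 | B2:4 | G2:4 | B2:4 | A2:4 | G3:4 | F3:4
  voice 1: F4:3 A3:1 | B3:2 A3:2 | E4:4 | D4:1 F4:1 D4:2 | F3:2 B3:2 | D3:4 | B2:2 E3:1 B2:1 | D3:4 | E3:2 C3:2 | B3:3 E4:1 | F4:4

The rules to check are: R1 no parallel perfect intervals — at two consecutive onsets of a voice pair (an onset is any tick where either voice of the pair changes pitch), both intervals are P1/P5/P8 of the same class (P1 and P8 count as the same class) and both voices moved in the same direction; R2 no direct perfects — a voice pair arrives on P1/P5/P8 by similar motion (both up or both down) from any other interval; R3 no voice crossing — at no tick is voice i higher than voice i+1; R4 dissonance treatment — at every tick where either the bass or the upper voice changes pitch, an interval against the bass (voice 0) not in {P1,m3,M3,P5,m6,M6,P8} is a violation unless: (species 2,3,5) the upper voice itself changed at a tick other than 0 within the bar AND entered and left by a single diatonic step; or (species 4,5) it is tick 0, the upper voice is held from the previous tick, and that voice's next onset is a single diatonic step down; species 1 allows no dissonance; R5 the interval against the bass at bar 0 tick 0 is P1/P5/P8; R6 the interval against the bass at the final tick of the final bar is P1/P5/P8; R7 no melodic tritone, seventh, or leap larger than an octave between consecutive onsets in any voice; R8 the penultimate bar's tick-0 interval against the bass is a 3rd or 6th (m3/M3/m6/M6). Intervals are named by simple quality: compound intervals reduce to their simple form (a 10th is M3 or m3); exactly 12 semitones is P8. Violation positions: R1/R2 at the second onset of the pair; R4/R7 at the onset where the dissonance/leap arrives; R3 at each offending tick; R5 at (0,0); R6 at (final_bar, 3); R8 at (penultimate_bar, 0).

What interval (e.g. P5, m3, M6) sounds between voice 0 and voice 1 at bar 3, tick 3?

M6

voice 0=F3 voice 1=D4 -> M6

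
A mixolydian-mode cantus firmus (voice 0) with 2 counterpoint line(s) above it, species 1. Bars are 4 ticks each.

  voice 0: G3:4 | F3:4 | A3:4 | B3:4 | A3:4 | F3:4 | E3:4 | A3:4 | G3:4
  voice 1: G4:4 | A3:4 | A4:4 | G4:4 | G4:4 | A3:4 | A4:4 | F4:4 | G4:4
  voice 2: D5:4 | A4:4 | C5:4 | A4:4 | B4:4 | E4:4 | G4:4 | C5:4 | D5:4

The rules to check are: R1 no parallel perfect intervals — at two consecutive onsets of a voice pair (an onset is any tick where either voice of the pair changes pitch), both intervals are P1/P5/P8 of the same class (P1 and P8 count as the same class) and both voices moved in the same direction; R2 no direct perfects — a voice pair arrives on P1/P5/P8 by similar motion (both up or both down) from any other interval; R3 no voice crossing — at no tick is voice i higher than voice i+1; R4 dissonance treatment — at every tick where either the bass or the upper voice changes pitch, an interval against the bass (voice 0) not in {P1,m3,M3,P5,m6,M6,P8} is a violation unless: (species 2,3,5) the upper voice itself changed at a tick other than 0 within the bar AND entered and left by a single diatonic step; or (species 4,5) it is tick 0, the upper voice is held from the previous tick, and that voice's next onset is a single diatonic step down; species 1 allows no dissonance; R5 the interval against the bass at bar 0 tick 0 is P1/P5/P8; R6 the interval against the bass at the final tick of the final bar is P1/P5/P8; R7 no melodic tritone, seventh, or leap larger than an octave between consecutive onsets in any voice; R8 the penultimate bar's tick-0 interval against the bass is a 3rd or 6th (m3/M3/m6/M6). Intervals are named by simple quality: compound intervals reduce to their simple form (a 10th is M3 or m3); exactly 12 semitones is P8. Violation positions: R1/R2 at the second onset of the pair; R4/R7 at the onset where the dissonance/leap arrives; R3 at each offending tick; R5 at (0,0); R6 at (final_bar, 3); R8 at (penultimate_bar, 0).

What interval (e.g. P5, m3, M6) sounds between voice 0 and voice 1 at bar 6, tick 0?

P4

voice 0=E3 voice 1=A4 -> P4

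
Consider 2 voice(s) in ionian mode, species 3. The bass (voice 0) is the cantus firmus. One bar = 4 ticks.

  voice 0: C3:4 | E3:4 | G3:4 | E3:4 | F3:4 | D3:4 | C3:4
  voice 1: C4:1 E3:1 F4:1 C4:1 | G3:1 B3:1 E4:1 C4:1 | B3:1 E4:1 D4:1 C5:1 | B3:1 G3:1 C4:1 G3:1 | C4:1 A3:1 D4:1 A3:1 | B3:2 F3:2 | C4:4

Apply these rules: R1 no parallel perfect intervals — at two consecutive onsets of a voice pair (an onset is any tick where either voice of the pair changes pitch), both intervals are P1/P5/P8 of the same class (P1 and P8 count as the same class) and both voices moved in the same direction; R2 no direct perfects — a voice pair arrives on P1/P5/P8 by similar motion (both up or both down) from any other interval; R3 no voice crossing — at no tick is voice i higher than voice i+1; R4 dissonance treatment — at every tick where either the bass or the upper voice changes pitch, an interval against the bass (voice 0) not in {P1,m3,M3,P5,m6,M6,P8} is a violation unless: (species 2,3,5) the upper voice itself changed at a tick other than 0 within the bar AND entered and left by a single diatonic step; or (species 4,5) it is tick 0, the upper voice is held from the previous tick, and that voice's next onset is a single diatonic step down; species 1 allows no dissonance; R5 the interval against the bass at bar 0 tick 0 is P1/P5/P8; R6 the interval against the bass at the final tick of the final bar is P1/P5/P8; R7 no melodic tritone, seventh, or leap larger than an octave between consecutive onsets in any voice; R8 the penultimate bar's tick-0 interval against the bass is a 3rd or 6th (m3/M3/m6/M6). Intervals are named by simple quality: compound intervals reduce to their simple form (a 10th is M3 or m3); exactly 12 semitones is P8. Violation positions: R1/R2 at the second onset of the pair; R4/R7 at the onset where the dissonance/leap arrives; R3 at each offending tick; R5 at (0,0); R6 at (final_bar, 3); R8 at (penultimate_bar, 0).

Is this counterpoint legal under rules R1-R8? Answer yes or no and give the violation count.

bar 0: v0=C3 v1=C4 (P8)
bar 1: v0=E3 v1=G3 (m3)
bar 2: v0=G3 v1=B3 (M3)
bar 3: v0=E3 v1=B3 (P5)
bar 4: v0=F3 v1=C4 (P5)
bar 5: v0=D3 v1=B3 (M6)
bar 6: v0=C3 v1=C4 (P8)
  R4 @ bar0.2: C3/F4 P4 untreated
  R7 @ bar0.2: E3->F4 leap 13st
  R4 @ bar2.3: G3/C5 P4 untreated
  R7 @ bar2.3: D4->C5 leap 10st
  R2 @ bar3.0: G3/C5 P4 -> E3/B3 P5 similar
  R7 @ bar3.0: C5->B3 leap 13st
  R2 @ bar4.0: E3/G3 m3 -> F3/C4 P5 similar
  R7 @ bar5.2: B3->F3 leap 6st

No (8 violations)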